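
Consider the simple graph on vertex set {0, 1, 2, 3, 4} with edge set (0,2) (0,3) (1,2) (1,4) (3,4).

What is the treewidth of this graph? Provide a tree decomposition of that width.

The largest bag has 3 vertices, giving width 2; this decomposition certifies tw(G) ≤ 2. For the lower bound, G contains the cycle 2–1–4–3–0–2, so G is not a forest; only forests have treewidth ≤ 1, hence tw(G) ≥ 2. Combining the bounds, tw(G) = 2.

Treewidth 2.
One such decomposition:
Bags: B1 = {1, 2, 4}  B2 = {2, 3, 4}  B3 = {0, 2, 3}
Tree: B1–B2, B2–B3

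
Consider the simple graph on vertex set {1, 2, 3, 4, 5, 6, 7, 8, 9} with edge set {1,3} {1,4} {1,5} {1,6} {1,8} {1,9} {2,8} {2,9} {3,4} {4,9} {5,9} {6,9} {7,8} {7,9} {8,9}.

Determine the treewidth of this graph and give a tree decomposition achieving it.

The largest bag has 3 vertices, giving width 2; this decomposition certifies tw(G) ≤ 2. For the lower bound, the 3 vertices {1, 8, 9} are pairwise adjacent, and any tree decomposition puts a clique entirely inside one bag — forcing width ≥ 2. Therefore the treewidth is 2.

Treewidth 2.
One optimal decomposition is:
Bags: B1 = {7, 8, 9}  B2 = {1, 8, 9}  B3 = {1, 5, 9}  B4 = {1, 4, 9}  B5 = {2, 8, 9}  B6 = {1, 3, 4}  B7 = {1, 6, 9}
Tree: B1–B2, B2–B3, B2–B4, B1–B5, B4–B6, B4–B7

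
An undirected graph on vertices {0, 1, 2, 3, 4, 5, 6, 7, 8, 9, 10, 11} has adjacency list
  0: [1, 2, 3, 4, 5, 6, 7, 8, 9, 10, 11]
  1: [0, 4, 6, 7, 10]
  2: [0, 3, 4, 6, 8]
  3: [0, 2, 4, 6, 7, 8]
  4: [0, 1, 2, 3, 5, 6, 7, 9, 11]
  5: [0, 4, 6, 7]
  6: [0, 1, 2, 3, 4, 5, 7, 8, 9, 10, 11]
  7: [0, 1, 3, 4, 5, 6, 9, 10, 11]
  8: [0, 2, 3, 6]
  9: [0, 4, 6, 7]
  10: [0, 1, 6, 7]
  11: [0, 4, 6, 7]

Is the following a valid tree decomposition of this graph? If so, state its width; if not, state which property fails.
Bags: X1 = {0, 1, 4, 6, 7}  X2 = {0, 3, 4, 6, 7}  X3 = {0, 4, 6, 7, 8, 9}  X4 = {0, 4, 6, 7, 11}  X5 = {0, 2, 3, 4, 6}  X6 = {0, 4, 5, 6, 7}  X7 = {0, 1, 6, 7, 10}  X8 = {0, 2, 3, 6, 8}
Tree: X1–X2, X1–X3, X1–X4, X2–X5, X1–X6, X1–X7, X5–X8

A tree decomposition must satisfy three properties: every vertex lies in some bag; for every edge, both endpoints lie together in some bag; and for every vertex, the bags containing it form a connected subtree. Here bags containing vertex 8 are not connected in the tree, so the decomposition is invalid.

No — bags containing vertex 8 are not connected in the tree.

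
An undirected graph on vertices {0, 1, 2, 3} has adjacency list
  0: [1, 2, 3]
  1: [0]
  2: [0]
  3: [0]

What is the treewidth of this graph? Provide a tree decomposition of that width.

Each bag holds 2 vertices, so the decomposition has width 1, which upper-bounds the treewidth. G has an edge, so its treewidth is at least 1. The upper and lower bounds meet at 1, so that is the treewidth.

Treewidth 1.
One such decomposition:
Bags: B1 = {0, 3}  B2 = {0, 1}  B3 = {0, 2}
Tree: B1–B2, B1–B3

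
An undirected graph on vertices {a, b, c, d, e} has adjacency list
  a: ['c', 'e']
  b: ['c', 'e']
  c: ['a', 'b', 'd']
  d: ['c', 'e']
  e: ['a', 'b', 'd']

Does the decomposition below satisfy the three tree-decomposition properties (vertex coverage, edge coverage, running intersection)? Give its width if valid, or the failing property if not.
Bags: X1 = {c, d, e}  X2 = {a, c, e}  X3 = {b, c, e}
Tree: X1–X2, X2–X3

Vertex coverage: the bags together contain {a, b, c, d, e}, the full vertex set. Edge coverage: each edge of G has both endpoints in at least one bag. Running intersection: for every vertex, the bags containing it form a connected subtree. All three properties hold, so this is a valid tree decomposition of width max|bag| − 1 = 2, and hence tw(G) ≤ 2.

Yes; width 2.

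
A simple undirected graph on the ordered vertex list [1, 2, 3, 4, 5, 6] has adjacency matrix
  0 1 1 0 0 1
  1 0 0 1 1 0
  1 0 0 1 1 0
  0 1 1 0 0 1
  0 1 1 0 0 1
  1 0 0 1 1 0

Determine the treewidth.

A width-3 tree decomposition is:
Bags: B1 = {1, 3, 4, 5}  B2 = {1, 2, 4, 5}  B3 = {1, 4, 5, 6}
Tree: B1–B2, B2–B3
The largest bag has 4 vertices, giving width 3; this decomposition certifies tw(G) ≤ 3. For the lower bound: the 4 vertex sets {3,4}, {2,5}, {1}, {6} are disjoint, each induces a connected subgraph, and every pair is joined by at least one edge of G. Contracting each set to a single vertex therefore yields K_{4} as a minor, and since treewidth is minor-monotone, tw(G) ≥ tw(K_{4}) = 3. The upper and lower bounds meet at 3, so that is the treewidth.

3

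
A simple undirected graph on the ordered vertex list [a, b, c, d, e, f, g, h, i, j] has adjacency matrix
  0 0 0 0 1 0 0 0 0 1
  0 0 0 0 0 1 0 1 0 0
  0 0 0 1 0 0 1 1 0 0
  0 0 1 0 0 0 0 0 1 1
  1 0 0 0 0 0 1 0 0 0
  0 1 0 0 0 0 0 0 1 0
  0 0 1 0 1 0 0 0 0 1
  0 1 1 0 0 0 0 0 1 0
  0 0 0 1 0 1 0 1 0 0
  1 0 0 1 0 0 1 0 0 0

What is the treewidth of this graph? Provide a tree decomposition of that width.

Treewidth 2.
Bags: B1 = {a, e, g}  B2 = {a, g, j}  B3 = {c, g, j}  B4 = {c, d, j}  B5 = {c, d, h}  B6 = {d, h, i}  B7 = {b, h, i}  B8 = {b, f, i}
Tree: B1–B2, B2–B3, B3–B4, B4–B5, B5–B6, B6–B7, B7–B8

Every bag has size at most 3, so the width is 3 − 1 = 2 and tw(G) ≤ 2. The edges e–a–j–g–e form a cycle, so G is not a tree and its treewidth is at least 2. Therefore the treewidth is 2.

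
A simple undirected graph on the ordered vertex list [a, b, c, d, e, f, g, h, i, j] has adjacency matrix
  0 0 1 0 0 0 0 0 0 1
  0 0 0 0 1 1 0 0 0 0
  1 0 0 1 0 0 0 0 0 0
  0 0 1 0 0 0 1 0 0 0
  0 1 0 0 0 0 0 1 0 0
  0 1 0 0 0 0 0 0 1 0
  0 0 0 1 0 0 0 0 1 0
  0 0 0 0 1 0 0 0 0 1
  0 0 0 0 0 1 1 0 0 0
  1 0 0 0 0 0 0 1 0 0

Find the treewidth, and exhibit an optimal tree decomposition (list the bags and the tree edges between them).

The largest bag has 3 vertices, giving width 2; this decomposition certifies tw(G) ≤ 2. The edges f–i–g–d–c–a–j–h–e–b–f form a cycle, so G is not a tree and its treewidth is at least 2. Therefore the treewidth is 2.

Treewidth 2.
Bags: B1 = {f, g, i}  B2 = {d, f, g}  B3 = {c, d, f}  B4 = {a, c, f}  B5 = {a, f, j}  B6 = {f, h, j}  B7 = {e, f, h}  B8 = {b, e, f}
Tree: B1–B2, B2–B3, B3–B4, B4–B5, B5–B6, B6–B7, B7–B8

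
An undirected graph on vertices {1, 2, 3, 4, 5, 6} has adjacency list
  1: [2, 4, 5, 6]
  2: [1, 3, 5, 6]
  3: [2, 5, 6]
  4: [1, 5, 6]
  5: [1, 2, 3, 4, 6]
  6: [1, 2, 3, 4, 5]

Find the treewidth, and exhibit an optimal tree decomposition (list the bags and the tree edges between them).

Treewidth 3.
One optimal decomposition is:
Bags: B1 = {2, 3, 5, 6}  B2 = {1, 2, 5, 6}  B3 = {1, 4, 5, 6}
Tree: B1–B2, B2–B3

Every bag has size at most 4, so the width is 4 − 1 = 3 and tw(G) ≤ 3. For the lower bound, the 4 vertices {1, 2, 5, 6} are pairwise adjacent, and any tree decomposition puts a clique entirely inside one bag — forcing width ≥ 3. Therefore the treewidth is 3.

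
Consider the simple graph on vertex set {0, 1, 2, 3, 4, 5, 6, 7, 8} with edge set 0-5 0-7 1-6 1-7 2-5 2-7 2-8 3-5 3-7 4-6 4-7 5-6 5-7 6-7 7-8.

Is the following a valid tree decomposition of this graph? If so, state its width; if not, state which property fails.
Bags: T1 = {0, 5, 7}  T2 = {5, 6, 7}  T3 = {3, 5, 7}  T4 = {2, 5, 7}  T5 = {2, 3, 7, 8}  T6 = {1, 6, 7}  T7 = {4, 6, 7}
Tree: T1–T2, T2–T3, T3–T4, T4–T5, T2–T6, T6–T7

No — bags containing vertex 3 are not connected in the tree.

A tree decomposition must satisfy three properties: every vertex lies in some bag; for every edge, both endpoints lie together in some bag; and for every vertex, the bags containing it form a connected subtree. Here bags containing vertex 3 are not connected in the tree, so the decomposition is invalid.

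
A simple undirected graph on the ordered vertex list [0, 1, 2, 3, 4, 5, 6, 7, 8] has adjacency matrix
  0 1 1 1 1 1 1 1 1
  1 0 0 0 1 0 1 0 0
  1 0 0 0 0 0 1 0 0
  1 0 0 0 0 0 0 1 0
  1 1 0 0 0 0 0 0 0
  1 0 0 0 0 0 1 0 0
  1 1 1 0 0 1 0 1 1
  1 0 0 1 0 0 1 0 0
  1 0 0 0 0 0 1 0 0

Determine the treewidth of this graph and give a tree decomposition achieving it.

Treewidth 2.
One optimal decomposition is:
Bags: B1 = {0, 6, 7}  B2 = {0, 6, 8}  B3 = {0, 1, 6}  B4 = {0, 3, 7}  B5 = {0, 1, 4}  B6 = {0, 5, 6}  B7 = {0, 2, 6}
Tree: B1–B2, B2–B3, B1–B4, B3–B5, B3–B6, B3–B7

Each bag holds 3 vertices, so the decomposition has width 2, which upper-bounds the treewidth. On the other hand G contains the 3-clique {0, 3, 7}. A clique must lie in a single bag of any decomposition, so no decomposition can have width below 2. Therefore the treewidth is 2.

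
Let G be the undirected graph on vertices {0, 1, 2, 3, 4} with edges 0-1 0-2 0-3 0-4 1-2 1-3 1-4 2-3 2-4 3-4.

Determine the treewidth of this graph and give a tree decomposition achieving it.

Treewidth 4.
Bags: B1 = {0, 1, 2, 3, 4}
Tree: (single bag)

A single bag containing all 5 vertices is trivially a valid decomposition of width 4. Conversely, {0, 1, 2, 3, 4} is a clique of size 5, and the vertices of any clique must share a bag in every tree decomposition; so some bag has ≥ 5 vertices and tw(G) ≥ 4. Therefore the treewidth is 4.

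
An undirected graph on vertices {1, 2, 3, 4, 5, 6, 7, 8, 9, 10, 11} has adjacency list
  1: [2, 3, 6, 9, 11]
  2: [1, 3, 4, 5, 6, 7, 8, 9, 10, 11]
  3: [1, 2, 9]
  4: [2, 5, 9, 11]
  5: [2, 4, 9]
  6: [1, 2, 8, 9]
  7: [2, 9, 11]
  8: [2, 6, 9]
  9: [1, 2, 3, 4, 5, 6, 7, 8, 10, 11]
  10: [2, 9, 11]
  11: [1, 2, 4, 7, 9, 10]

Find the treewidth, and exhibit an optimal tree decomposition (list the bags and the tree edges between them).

Treewidth 3.
Bags: B1 = {1, 2, 3, 9}  B2 = {1, 2, 9, 11}  B3 = {2, 4, 9, 11}  B4 = {2, 7, 9, 11}  B5 = {2, 9, 10, 11}  B6 = {1, 2, 6, 9}  B7 = {2, 4, 5, 9}  B8 = {2, 6, 8, 9}
Tree: B1–B2, B2–B3, B2–B4, B4–B5, B1–B6, B3–B7, B6–B8

The largest bag has 4 vertices, giving width 3; this decomposition certifies tw(G) ≤ 3. For the lower bound, the 4 vertices {1, 2, 3, 9} are pairwise adjacent, and any tree decomposition puts a clique entirely inside one bag — forcing width ≥ 3. Combining the bounds, tw(G) = 3.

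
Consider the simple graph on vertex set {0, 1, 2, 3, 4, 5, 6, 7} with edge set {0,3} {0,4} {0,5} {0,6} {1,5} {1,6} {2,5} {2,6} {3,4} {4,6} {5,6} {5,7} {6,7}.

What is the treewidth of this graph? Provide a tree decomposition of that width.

Each bag holds 3 vertices, so the decomposition has width 2, which upper-bounds the treewidth. On the other hand G contains the 3-clique {0, 3, 4}. A clique must lie in a single bag of any decomposition, so no decomposition can have width below 2. The upper and lower bounds meet at 2, so that is the treewidth.

Treewidth 2.
One such decomposition:
Bags: B1 = {0, 5, 6}  B2 = {0, 4, 6}  B3 = {2, 5, 6}  B4 = {1, 5, 6}  B5 = {0, 3, 4}  B6 = {5, 6, 7}
Tree: B1–B2, B1–B3, B1–B4, B2–B5, B1–B6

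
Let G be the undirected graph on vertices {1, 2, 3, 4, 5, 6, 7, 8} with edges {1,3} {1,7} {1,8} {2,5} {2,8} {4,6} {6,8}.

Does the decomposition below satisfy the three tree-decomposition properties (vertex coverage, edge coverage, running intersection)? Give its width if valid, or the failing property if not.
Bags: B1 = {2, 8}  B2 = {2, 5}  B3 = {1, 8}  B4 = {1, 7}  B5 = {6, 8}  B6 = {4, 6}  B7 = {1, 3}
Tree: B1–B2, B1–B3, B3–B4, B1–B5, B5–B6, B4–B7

Every vertex of G appears in some bag (union = {1, 2, 3, 4, 5, 6, 7, 8}); every edge is covered by a bag; and for each vertex v the set of bags containing v is connected in the bag tree. The decomposition is therefore valid. The largest bag has 2 vertices, so the width is 1.

Yes; width 1.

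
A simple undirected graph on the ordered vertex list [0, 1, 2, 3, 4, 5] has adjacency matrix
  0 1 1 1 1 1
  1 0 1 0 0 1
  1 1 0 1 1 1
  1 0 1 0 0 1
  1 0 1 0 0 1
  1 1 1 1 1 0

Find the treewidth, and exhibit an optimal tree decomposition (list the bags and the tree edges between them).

Treewidth 3.
One such decomposition:
Bags: B1 = {0, 2, 3, 5}  B2 = {0, 2, 4, 5}  B3 = {0, 1, 2, 5}
Tree: B1–B2, B1–B3

Every bag has size at most 4, so the width is 4 − 1 = 3 and tw(G) ≤ 3. On the other hand G contains the 4-clique {0, 1, 2, 5}. A clique must lie in a single bag of any decomposition, so no decomposition can have width below 3. The upper and lower bounds meet at 3, so that is the treewidth.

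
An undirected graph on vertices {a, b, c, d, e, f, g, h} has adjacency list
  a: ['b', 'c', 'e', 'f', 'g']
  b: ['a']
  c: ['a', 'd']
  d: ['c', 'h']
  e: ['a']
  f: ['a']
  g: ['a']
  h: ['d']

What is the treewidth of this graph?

A width-1 tree decomposition is:
Bags: B1 = {a, c}  B2 = {a, b}  B3 = {c, d}  B4 = {a, e}  B5 = {d, h}  B6 = {a, f}  B7 = {a, g}
Tree: B1–B2, B1–B3, B2–B4, B3–B5, B1–B6, B6–B7
Each bag holds 2 vertices, so the decomposition has width 1, which upper-bounds the treewidth. Since G has at least one edge (e.g. c–a), it is not an edgeless graph, so tw(G) ≥ 1. Hence tw(G) = 1 exactly.

1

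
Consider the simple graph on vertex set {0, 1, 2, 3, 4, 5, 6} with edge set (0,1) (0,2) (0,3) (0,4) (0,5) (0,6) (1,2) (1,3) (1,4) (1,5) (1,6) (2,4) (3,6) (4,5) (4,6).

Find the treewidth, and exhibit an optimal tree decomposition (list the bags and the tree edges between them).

The largest bag has 4 vertices, giving width 3; this decomposition certifies tw(G) ≤ 3. Conversely, {0, 1, 3, 6} is a clique of size 4, and the vertices of any clique must share a bag in every tree decomposition; so some bag has ≥ 4 vertices and tw(G) ≥ 3. The upper and lower bounds meet at 3, so that is the treewidth.

Treewidth 3.
One optimal decomposition is:
Bags: B1 = {0, 1, 4, 6}  B2 = {0, 1, 2, 4}  B3 = {0, 1, 3, 6}  B4 = {0, 1, 4, 5}
Tree: B1–B2, B1–B3, B2–B4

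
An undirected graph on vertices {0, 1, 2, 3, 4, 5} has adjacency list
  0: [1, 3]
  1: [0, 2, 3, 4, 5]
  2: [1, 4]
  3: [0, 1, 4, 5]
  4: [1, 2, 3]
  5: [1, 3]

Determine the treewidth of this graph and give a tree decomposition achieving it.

Every bag has size at most 3, so the width is 3 − 1 = 2 and tw(G) ≤ 2. Conversely, {1, 2, 4} is a clique of size 3, and the vertices of any clique must share a bag in every tree decomposition; so some bag has ≥ 3 vertices and tw(G) ≥ 2. The upper and lower bounds meet at 2, so that is the treewidth.

Treewidth 2.
Bags: B1 = {1, 3, 5}  B2 = {1, 3, 4}  B3 = {0, 1, 3}  B4 = {1, 2, 4}
Tree: B1–B2, B1–B3, B2–B4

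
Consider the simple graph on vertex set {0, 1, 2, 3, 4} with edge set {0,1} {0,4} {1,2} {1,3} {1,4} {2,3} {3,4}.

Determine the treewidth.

2

A width-2 tree decomposition is:
Bags: B1 = {1, 3, 4}  B2 = {0, 1, 4}  B3 = {1, 2, 3}
Tree: B1–B2, B1–B3
Every bag has size at most 3, so the width is 3 − 1 = 2 and tw(G) ≤ 2. For the lower bound, the 3 vertices {0, 1, 4} are pairwise adjacent, and any tree decomposition puts a clique entirely inside one bag — forcing width ≥ 2. The upper and lower bounds meet at 2, so that is the treewidth.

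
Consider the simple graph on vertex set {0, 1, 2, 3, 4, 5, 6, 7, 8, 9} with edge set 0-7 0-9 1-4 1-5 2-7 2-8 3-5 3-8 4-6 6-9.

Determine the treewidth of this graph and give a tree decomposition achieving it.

The largest bag has 3 vertices, giving width 2; this decomposition certifies tw(G) ≤ 2. Since 9–0–7–2–8–3–5–1–4–6–9 is a cycle in G, G is not acyclic. Forests are exactly the graphs of treewidth ≤ 1, so tw(G) ≥ 2. Therefore the treewidth is 2.

Treewidth 2.
Bags: B1 = {0, 7, 9}  B2 = {2, 7, 9}  B3 = {2, 8, 9}  B4 = {3, 8, 9}  B5 = {3, 5, 9}  B6 = {1, 5, 9}  B7 = {1, 4, 9}  B8 = {4, 6, 9}
Tree: B1–B2, B2–B3, B3–B4, B4–B5, B5–B6, B6–B7, B7–B8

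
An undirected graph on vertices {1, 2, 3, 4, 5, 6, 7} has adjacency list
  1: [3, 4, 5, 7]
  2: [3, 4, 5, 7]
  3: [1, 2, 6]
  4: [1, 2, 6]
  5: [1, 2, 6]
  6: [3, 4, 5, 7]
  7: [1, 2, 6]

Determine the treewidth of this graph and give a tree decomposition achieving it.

Every bag has size at most 4, so the width is 4 − 1 = 3 and tw(G) ≤ 3. For the lower bound: the 4 vertex sets {1,3}, {6,7}, {2}, {4} are disjoint, each induces a connected subgraph, and every pair is joined by at least one edge of G. Contracting each set to a single vertex therefore yields K_{4} as a minor, and since treewidth is minor-monotone, tw(G) ≥ tw(K_{4}) = 3. Combining the bounds, tw(G) = 3.

Treewidth 3.
One such decomposition:
Bags: B1 = {1, 2, 3, 6}  B2 = {1, 2, 6, 7}  B3 = {1, 2, 4, 6}  B4 = {1, 2, 5, 6}
Tree: B1–B2, B2–B3, B3–B4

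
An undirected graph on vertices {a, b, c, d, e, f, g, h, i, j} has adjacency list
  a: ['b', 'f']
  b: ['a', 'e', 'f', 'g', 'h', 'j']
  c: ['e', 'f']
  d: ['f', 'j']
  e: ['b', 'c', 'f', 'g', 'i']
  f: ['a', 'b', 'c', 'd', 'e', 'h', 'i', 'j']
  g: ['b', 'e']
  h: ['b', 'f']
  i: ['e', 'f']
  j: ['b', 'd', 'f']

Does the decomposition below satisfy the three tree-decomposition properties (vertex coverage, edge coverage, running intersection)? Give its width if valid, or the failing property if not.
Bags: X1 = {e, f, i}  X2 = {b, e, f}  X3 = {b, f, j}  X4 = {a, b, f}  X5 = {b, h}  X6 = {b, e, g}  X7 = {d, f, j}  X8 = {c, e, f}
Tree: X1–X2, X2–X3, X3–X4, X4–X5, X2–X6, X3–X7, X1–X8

No — edge (f,h) lies in no bag.

A tree decomposition must satisfy three properties: every vertex lies in some bag; for every edge, both endpoints lie together in some bag; and for every vertex, the bags containing it form a connected subtree. Here edge (f,h) lies in no bag, so the decomposition is invalid.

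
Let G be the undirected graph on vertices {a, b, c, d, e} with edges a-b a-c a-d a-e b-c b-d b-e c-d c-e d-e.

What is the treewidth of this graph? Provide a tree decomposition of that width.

A single bag containing all 5 vertices is trivially a valid decomposition of width 4. For the lower bound, the 5 vertices {a, b, c, d, e} are pairwise adjacent, and any tree decomposition puts a clique entirely inside one bag — forcing width ≥ 4. Hence tw(G) = 4 exactly.

Treewidth 4.
Bags: B1 = {a, b, c, d, e}
Tree: (single bag)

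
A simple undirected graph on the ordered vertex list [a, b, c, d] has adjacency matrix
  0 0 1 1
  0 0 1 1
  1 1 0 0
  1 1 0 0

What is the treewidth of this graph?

2

A width-2 tree decomposition is:
Bags: B1 = {a, b, d}  B2 = {a, b, c}
Tree: B1–B2
The largest bag has 3 vertices, giving width 2; this decomposition certifies tw(G) ≤ 2. The edges b–d–a–c–b form a cycle, so G is not a tree and its treewidth is at least 2. Hence tw(G) = 2 exactly.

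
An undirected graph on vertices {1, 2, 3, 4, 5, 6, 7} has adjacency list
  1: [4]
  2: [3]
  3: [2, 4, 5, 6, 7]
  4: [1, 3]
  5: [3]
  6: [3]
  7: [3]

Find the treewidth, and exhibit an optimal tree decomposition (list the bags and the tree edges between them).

Treewidth 1.
One such decomposition:
Bags: B1 = {2, 3}  B2 = {3, 4}  B3 = {1, 4}  B4 = {3, 6}  B5 = {3, 7}  B6 = {3, 5}
Tree: B1–B2, B2–B3, B1–B4, B4–B5, B1–B6

Each bag holds 2 vertices, so the decomposition has width 1, which upper-bounds the treewidth. G has an edge, so its treewidth is at least 1. Therefore the treewidth is 1.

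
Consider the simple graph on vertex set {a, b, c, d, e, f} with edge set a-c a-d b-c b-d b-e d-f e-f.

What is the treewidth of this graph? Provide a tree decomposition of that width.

Treewidth 2.
Bags: B1 = {b, e, f}  B2 = {b, d, f}  B3 = {b, c, d}  B4 = {a, c, d}
Tree: B1–B2, B2–B3, B3–B4

Every bag has size at most 3, so the width is 3 − 1 = 2 and tw(G) ≤ 2. For the lower bound, G contains the cycle e–f–d–b–e, so G is not a forest; only forests have treewidth ≤ 1, hence tw(G) ≥ 2. Combining the bounds, tw(G) = 2.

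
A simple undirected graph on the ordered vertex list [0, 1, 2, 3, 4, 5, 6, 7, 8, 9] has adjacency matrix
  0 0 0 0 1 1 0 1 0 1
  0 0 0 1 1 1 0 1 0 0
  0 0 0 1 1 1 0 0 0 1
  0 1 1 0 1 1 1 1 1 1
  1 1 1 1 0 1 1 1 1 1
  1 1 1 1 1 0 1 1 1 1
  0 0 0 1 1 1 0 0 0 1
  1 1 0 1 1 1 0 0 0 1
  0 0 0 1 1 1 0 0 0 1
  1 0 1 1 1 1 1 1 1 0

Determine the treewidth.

4

A width-4 tree decomposition is:
Bags: B1 = {3, 4, 5, 7, 9}  B2 = {1, 3, 4, 5, 7}  B3 = {0, 4, 5, 7, 9}  B4 = {3, 4, 5, 6, 9}  B5 = {2, 3, 4, 5, 9}  B6 = {3, 4, 5, 8, 9}
Tree: B1–B2, B1–B3, B1–B4, B1–B5, B5–B6
The largest bag has 5 vertices, giving width 4; this decomposition certifies tw(G) ≤ 4. On the other hand G contains the 5-clique {0, 4, 5, 7, 9}. A clique must lie in a single bag of any decomposition, so no decomposition can have width below 4. Therefore the treewidth is 4.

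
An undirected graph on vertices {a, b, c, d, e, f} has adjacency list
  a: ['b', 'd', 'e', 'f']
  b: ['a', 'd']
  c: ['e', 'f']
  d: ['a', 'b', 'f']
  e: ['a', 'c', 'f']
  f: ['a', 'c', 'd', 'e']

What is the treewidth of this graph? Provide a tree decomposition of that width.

Treewidth 2.
Bags: B1 = {a, e, f}  B2 = {c, e, f}  B3 = {a, d, f}  B4 = {a, b, d}
Tree: B1–B2, B1–B3, B3–B4

Each bag holds 3 vertices, so the decomposition has width 2, which upper-bounds the treewidth. On the other hand G contains the 3-clique {a, d, f}. A clique must lie in a single bag of any decomposition, so no decomposition can have width below 2. Hence tw(G) = 2 exactly.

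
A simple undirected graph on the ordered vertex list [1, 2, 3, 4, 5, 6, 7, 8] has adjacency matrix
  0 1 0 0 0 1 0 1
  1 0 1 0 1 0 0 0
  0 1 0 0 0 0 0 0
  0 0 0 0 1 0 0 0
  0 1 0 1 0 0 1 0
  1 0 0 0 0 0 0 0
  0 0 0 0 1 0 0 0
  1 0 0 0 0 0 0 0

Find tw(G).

A width-1 tree decomposition is:
Bags: B1 = {5, 7}  B2 = {4, 5}  B3 = {2, 5}  B4 = {2, 3}  B5 = {1, 2}  B6 = {1, 6}  B7 = {1, 8}
Tree: B1–B2, B2–B3, B3–B4, B3–B5, B5–B6, B6–B7
The largest bag has 2 vertices, giving width 1; this decomposition certifies tw(G) ≤ 1. Since G has at least one edge (e.g. 7–5), it is not an edgeless graph, so tw(G) ≥ 1. Hence tw(G) = 1 exactly.

1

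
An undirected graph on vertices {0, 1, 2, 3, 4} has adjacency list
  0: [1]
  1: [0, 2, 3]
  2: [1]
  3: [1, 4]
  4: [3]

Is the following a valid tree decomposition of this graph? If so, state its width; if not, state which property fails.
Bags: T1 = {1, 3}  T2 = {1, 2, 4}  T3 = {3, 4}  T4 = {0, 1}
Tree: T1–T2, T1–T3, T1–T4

A tree decomposition must satisfy three properties: every vertex lies in some bag; for every edge, both endpoints lie together in some bag; and for every vertex, the bags containing it form a connected subtree. Here bags containing vertex 4 are not connected in the tree, so the decomposition is invalid.

No — bags containing vertex 4 are not connected in the tree.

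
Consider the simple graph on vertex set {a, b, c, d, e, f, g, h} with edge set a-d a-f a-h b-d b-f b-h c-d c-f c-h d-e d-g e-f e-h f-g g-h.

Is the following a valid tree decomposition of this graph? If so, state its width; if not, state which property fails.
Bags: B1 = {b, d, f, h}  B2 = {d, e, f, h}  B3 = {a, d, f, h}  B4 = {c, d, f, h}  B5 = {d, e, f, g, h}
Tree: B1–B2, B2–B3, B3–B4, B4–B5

A tree decomposition must satisfy three properties: every vertex lies in some bag; for every edge, both endpoints lie together in some bag; and for every vertex, the bags containing it form a connected subtree. Here bags containing vertex e are not connected in the tree, so the decomposition is invalid.

No — bags containing vertex e are not connected in the tree.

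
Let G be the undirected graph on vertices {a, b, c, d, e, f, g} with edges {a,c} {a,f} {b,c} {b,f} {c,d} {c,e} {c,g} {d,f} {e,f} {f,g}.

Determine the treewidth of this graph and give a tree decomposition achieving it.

The largest bag has 3 vertices, giving width 2; this decomposition certifies tw(G) ≤ 2. For the lower bound, G contains the cycle f–a–c–b–f, so G is not a forest; only forests have treewidth ≤ 1, hence tw(G) ≥ 2. Therefore the treewidth is 2.

Treewidth 2.
Bags: B1 = {a, c, f}  B2 = {b, c, f}  B3 = {c, f, g}  B4 = {c, d, f}  B5 = {c, e, f}
Tree: B1–B2, B2–B3, B3–B4, B4–B5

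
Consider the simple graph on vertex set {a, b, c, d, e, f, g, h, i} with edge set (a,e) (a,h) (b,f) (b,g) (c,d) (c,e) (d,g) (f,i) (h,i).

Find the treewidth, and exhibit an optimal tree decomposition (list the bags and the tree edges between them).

Treewidth 2.
Bags: B1 = {c, d, g}  B2 = {c, e, g}  B3 = {a, e, g}  B4 = {a, g, h}  B5 = {g, h, i}  B6 = {f, g, i}  B7 = {b, f, g}
Tree: B1–B2, B2–B3, B3–B4, B4–B5, B5–B6, B6–B7

Every bag has size at most 3, so the width is 3 − 1 = 2 and tw(G) ≤ 2. For the lower bound, G contains the cycle g–d–c–e–a–h–i–f–b–g, so G is not a forest; only forests have treewidth ≤ 1, hence tw(G) ≥ 2. The upper and lower bounds meet at 2, so that is the treewidth.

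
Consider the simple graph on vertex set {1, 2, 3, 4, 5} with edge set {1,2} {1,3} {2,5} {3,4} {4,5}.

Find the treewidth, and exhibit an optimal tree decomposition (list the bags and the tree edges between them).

Each bag holds 3 vertices, so the decomposition has width 2, which upper-bounds the treewidth. For the lower bound, G contains the cycle 1–2–5–4–3–1, so G is not a forest; only forests have treewidth ≤ 1, hence tw(G) ≥ 2. Combining the bounds, tw(G) = 2.

Treewidth 2.
One such decomposition:
Bags: B1 = {1, 2, 5}  B2 = {1, 4, 5}  B3 = {1, 3, 4}
Tree: B1–B2, B2–B3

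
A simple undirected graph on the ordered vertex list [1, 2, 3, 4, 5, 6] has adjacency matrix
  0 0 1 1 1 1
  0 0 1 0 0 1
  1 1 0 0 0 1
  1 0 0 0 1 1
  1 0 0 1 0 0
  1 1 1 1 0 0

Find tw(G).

2

A width-2 tree decomposition is:
Bags: B1 = {2, 3, 6}  B2 = {1, 3, 6}  B3 = {1, 4, 6}  B4 = {1, 4, 5}
Tree: B1–B2, B2–B3, B3–B4
Each bag holds 3 vertices, so the decomposition has width 2, which upper-bounds the treewidth. For the lower bound, the 3 vertices {1, 3, 6} are pairwise adjacent, and any tree decomposition puts a clique entirely inside one bag — forcing width ≥ 2. The upper and lower bounds meet at 2, so that is the treewidth.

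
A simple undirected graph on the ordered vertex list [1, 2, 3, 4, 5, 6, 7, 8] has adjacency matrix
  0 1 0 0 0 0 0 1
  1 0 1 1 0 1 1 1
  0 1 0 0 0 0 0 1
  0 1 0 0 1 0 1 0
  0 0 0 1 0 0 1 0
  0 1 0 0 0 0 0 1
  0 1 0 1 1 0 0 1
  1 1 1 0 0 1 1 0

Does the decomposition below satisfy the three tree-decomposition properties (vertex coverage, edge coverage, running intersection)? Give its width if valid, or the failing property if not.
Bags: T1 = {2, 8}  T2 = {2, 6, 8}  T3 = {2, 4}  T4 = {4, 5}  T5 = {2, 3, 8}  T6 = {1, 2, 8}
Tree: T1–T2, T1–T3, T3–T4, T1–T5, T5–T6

No — vertex 7 appears in no bag.

A tree decomposition must satisfy three properties: every vertex lies in some bag; for every edge, both endpoints lie together in some bag; and for every vertex, the bags containing it form a connected subtree. Here vertex 7 appears in no bag, so the decomposition is invalid.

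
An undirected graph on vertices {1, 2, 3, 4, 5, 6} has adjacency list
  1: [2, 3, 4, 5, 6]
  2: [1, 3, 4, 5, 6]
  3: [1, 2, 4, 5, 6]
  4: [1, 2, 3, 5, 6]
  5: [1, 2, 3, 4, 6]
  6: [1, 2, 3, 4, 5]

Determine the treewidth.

5

A width-5 tree decomposition is:
Bags: B1 = {1, 2, 3, 4, 5, 6}
Tree: (single bag)
A single bag containing all 6 vertices is trivially a valid decomposition of width 5. For the lower bound, the 6 vertices {1, 2, 3, 4, 5, 6} are pairwise adjacent, and any tree decomposition puts a clique entirely inside one bag — forcing width ≥ 5. Hence tw(G) = 5 exactly.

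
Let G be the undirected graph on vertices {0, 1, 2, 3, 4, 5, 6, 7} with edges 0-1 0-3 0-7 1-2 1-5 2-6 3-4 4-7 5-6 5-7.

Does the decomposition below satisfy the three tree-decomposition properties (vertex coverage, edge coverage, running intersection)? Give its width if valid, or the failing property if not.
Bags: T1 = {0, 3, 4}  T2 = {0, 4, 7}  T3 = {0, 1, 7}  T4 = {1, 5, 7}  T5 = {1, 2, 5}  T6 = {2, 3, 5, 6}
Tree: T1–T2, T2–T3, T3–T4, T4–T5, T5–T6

A tree decomposition must satisfy three properties: every vertex lies in some bag; for every edge, both endpoints lie together in some bag; and for every vertex, the bags containing it form a connected subtree. Here bags containing vertex 3 are not connected in the tree, so the decomposition is invalid.

No — bags containing vertex 3 are not connected in the tree.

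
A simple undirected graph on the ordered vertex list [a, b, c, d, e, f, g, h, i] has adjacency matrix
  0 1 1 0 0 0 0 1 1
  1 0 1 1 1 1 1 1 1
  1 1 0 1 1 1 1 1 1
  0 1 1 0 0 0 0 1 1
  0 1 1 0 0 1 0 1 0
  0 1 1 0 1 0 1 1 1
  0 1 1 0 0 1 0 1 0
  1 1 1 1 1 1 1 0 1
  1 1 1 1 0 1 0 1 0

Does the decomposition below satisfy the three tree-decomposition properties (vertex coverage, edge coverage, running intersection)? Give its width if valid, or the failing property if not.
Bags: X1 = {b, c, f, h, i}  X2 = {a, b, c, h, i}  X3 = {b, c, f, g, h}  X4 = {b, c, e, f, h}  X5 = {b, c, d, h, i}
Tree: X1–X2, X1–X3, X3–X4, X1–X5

Yes; width 4.

Every vertex of G appears in some bag (union = {a, b, c, d, e, f, g, h, i}); every edge is covered by a bag; and for each vertex v the set of bags containing v is connected in the bag tree. The decomposition is therefore valid. The largest bag has 5 vertices, so the width is 4.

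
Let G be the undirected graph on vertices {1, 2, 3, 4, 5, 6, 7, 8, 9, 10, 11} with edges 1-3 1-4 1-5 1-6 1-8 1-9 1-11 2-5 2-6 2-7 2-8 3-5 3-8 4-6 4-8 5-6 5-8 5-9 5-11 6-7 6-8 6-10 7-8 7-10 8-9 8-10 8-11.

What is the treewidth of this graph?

3

A width-3 tree decomposition is:
Bags: B1 = {1, 3, 5, 8}  B2 = {1, 5, 8, 11}  B3 = {1, 5, 8, 9}  B4 = {1, 5, 6, 8}  B5 = {2, 5, 6, 8}  B6 = {2, 6, 7, 8}  B7 = {6, 7, 8, 10}  B8 = {1, 4, 6, 8}
Tree: B1–B2, B1–B3, B1–B4, B4–B5, B5–B6, B6–B7, B4–B8
Every bag has size at most 4, so the width is 4 − 1 = 3 and tw(G) ≤ 3. For the lower bound, the 4 vertices {1, 4, 6, 8} are pairwise adjacent, and any tree decomposition puts a clique entirely inside one bag — forcing width ≥ 3. Combining the bounds, tw(G) = 3.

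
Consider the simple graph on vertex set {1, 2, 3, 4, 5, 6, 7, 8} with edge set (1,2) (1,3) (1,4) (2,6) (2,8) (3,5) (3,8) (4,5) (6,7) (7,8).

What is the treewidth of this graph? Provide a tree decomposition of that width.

Each bag holds 3 vertices, so the decomposition has width 2, which upper-bounds the treewidth. The edges 5–4–1–3–5 form a cycle, so G is not a tree and its treewidth is at least 2. Combining the bounds, tw(G) = 2.

Treewidth 2.
Bags: B1 = {3, 4, 5}  B2 = {1, 3, 4}  B3 = {1, 3, 8}  B4 = {1, 2, 8}  B5 = {2, 7, 8}  B6 = {2, 6, 7}
Tree: B1–B2, B2–B3, B3–B4, B4–B5, B5–B6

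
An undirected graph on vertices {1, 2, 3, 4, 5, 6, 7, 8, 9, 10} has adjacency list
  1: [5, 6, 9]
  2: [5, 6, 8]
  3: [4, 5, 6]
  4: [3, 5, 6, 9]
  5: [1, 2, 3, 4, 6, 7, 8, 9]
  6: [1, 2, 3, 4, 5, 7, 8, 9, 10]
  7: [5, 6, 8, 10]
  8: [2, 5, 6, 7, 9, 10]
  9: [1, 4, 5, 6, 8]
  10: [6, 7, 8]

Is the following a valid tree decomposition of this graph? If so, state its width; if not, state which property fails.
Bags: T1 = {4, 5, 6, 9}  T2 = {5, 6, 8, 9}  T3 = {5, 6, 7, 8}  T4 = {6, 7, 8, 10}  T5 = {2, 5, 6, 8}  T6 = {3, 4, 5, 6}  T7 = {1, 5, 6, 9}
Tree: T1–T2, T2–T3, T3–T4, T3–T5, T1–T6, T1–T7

Yes; width 3.

Every vertex of G appears in some bag (union = {1, 2, 3, 4, 5, 6, 7, 8, 9, 10}); every edge is covered by a bag; and for each vertex v the set of bags containing v is connected in the bag tree. The decomposition is therefore valid. The largest bag has 4 vertices, so the width is 3.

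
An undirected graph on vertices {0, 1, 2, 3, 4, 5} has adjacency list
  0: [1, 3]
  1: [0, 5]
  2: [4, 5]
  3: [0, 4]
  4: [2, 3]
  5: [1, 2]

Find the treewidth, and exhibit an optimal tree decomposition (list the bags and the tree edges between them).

Treewidth 2.
Bags: B1 = {0, 1, 5}  B2 = {0, 3, 5}  B3 = {3, 4, 5}  B4 = {2, 4, 5}
Tree: B1–B2, B2–B3, B3–B4

Each bag holds 3 vertices, so the decomposition has width 2, which upper-bounds the treewidth. For the lower bound, G contains the cycle 5–1–0–3–4–2–5, so G is not a forest; only forests have treewidth ≤ 1, hence tw(G) ≥ 2. Combining the bounds, tw(G) = 2.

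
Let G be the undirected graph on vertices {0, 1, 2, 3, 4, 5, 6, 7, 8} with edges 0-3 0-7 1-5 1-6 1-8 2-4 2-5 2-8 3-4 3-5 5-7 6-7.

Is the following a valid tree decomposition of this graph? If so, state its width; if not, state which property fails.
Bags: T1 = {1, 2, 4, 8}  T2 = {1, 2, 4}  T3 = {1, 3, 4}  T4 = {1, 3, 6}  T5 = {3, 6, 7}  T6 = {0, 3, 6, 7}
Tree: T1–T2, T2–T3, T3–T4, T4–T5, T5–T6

No — vertex 5 appears in no bag.

A tree decomposition must satisfy three properties: every vertex lies in some bag; for every edge, both endpoints lie together in some bag; and for every vertex, the bags containing it form a connected subtree. Here vertex 5 appears in no bag, so the decomposition is invalid.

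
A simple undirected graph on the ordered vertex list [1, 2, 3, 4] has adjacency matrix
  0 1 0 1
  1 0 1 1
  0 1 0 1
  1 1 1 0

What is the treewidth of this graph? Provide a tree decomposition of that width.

Every bag has size at most 3, so the width is 3 − 1 = 2 and tw(G) ≤ 2. Conversely, {1, 2, 4} is a clique of size 3, and the vertices of any clique must share a bag in every tree decomposition; so some bag has ≥ 3 vertices and tw(G) ≥ 2. Therefore the treewidth is 2.

Treewidth 2.
One optimal decomposition is:
Bags: B1 = {2, 3, 4}  B2 = {1, 2, 4}
Tree: B1–B2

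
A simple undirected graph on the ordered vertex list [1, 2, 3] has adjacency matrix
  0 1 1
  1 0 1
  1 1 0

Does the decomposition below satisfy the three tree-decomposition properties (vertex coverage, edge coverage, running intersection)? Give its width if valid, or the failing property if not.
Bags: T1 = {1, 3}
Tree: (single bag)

No — vertex 2 appears in no bag.

A tree decomposition must satisfy three properties: every vertex lies in some bag; for every edge, both endpoints lie together in some bag; and for every vertex, the bags containing it form a connected subtree. Here vertex 2 appears in no bag, so the decomposition is invalid.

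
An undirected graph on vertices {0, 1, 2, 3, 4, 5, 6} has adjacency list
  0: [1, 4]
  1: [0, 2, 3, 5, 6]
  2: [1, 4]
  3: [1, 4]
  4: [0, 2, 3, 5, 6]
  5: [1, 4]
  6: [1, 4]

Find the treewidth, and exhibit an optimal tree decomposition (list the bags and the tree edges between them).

The largest bag has 3 vertices, giving width 2; this decomposition certifies tw(G) ≤ 2. The edges 4–6–1–5–4 form a cycle, so G is not a tree and its treewidth is at least 2. Combining the bounds, tw(G) = 2.

Treewidth 2.
One such decomposition:
Bags: B1 = {1, 4, 6}  B2 = {1, 4, 5}  B3 = {0, 1, 4}  B4 = {1, 3, 4}  B5 = {1, 2, 4}
Tree: B1–B2, B2–B3, B3–B4, B4–B5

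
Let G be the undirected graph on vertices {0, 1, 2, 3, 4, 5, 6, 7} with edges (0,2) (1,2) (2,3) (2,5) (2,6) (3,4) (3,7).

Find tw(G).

A width-1 tree decomposition is:
Bags: B1 = {2, 5}  B2 = {2, 6}  B3 = {2, 3}  B4 = {0, 2}  B5 = {3, 7}  B6 = {3, 4}  B7 = {1, 2}
Tree: B1–B2, B2–B3, B2–B4, B3–B5, B3–B6, B3–B7
The largest bag has 2 vertices, giving width 1; this decomposition certifies tw(G) ≤ 1. Any graph with an edge has treewidth ≥ 1, and G has the edge 2–5. The upper and lower bounds meet at 1, so that is the treewidth.

1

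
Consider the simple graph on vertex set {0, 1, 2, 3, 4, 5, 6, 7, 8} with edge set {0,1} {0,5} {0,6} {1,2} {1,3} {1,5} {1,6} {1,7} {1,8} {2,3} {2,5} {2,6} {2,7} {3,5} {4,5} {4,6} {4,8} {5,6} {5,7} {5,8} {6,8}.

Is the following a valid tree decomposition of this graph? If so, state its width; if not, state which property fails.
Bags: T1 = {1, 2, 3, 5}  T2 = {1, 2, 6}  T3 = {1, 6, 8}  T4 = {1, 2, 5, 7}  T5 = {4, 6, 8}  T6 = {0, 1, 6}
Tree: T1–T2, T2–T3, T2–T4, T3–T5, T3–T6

No — edge (5,6) lies in no bag.

A tree decomposition must satisfy three properties: every vertex lies in some bag; for every edge, both endpoints lie together in some bag; and for every vertex, the bags containing it form a connected subtree. Here edge (5,6) lies in no bag, so the decomposition is invalid.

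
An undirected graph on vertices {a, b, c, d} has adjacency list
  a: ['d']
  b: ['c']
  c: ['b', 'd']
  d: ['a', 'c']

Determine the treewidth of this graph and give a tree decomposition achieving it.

Treewidth 1.
One optimal decomposition is:
Bags: B1 = {a, d}  B2 = {c, d}  B3 = {b, c}
Tree: B1–B2, B2–B3

Each bag holds 2 vertices, so the decomposition has width 1, which upper-bounds the treewidth. Any graph with an edge has treewidth ≥ 1, and G has the edge a–d. Hence tw(G) = 1 exactly.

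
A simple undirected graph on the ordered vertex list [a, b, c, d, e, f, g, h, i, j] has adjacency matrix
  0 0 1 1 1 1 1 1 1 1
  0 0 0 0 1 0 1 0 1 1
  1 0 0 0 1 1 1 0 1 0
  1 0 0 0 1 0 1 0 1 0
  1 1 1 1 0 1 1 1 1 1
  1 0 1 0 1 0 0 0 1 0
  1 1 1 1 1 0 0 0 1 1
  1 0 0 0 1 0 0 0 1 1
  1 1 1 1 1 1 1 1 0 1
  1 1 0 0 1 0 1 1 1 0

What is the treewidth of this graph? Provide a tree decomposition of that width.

Every bag has size at most 5, so the width is 5 − 1 = 4 and tw(G) ≤ 4. On the other hand G contains the 5-clique {a, d, e, g, i}. A clique must lie in a single bag of any decomposition, so no decomposition can have width below 4. The upper and lower bounds meet at 4, so that is the treewidth.

Treewidth 4.
Bags: B1 = {a, c, e, g, i}  B2 = {a, e, g, i, j}  B3 = {a, c, e, f, i}  B4 = {a, d, e, g, i}  B5 = {b, e, g, i, j}  B6 = {a, e, h, i, j}
Tree: B1–B2, B1–B3, B1–B4, B2–B5, B2–B6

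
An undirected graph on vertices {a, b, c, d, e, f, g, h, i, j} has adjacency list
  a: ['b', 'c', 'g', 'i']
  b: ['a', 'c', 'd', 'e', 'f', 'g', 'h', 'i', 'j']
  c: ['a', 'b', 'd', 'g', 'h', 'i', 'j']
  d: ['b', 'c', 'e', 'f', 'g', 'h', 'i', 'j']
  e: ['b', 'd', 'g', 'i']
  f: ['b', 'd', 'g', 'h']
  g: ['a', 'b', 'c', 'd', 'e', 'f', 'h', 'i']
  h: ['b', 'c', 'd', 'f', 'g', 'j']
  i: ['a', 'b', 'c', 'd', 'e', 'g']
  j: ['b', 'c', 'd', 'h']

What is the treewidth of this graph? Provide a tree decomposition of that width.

Treewidth 4.
Bags: B1 = {b, c, d, g, i}  B2 = {b, c, d, g, h}  B3 = {b, c, d, h, j}  B4 = {b, d, e, g, i}  B5 = {a, b, c, g, i}  B6 = {b, d, f, g, h}
Tree: B1–B2, B2–B3, B1–B4, B1–B5, B2–B6

The largest bag has 5 vertices, giving width 4; this decomposition certifies tw(G) ≤ 4. On the other hand G contains the 5-clique {b, d, e, g, i}. A clique must lie in a single bag of any decomposition, so no decomposition can have width below 4. Combining the bounds, tw(G) = 4.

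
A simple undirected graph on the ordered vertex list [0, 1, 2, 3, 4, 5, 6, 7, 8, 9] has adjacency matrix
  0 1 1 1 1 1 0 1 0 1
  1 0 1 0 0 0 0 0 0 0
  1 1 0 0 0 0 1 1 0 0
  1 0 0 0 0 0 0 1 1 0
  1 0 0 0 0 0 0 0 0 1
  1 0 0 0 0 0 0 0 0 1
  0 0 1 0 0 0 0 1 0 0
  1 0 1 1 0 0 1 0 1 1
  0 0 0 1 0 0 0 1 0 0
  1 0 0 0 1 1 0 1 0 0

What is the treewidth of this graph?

2

A width-2 tree decomposition is:
Bags: B1 = {0, 7, 9}  B2 = {0, 2, 7}  B3 = {0, 3, 7}  B4 = {3, 7, 8}  B5 = {0, 4, 9}  B6 = {0, 5, 9}  B7 = {0, 1, 2}  B8 = {2, 6, 7}
Tree: B1–B2, B1–B3, B3–B4, B1–B5, B5–B6, B2–B7, B2–B8
The largest bag has 3 vertices, giving width 2; this decomposition certifies tw(G) ≤ 2. For the lower bound, the 3 vertices {0, 1, 2} are pairwise adjacent, and any tree decomposition puts a clique entirely inside one bag — forcing width ≥ 2. Hence tw(G) = 2 exactly.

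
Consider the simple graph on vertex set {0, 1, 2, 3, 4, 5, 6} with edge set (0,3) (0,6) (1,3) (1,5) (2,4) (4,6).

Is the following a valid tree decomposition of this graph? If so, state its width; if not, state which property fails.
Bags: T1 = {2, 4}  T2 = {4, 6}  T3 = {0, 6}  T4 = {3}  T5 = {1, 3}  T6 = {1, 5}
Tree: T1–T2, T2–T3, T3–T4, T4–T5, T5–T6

A tree decomposition must satisfy three properties: every vertex lies in some bag; for every edge, both endpoints lie together in some bag; and for every vertex, the bags containing it form a connected subtree. Here edge (0,3) lies in no bag, so the decomposition is invalid.

No — edge (0,3) lies in no bag.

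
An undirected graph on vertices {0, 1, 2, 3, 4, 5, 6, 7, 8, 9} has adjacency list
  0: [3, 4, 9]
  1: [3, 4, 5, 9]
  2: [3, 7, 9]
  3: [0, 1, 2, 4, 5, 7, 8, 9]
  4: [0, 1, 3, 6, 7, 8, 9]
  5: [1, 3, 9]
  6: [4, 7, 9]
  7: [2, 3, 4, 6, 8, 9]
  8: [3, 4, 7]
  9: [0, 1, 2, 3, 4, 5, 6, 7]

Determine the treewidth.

A width-3 tree decomposition is:
Bags: B1 = {1, 3, 4, 9}  B2 = {1, 3, 5, 9}  B3 = {3, 4, 7, 9}  B4 = {4, 6, 7, 9}  B5 = {0, 3, 4, 9}  B6 = {3, 4, 7, 8}  B7 = {2, 3, 7, 9}
Tree: B1–B2, B1–B3, B3–B4, B1–B5, B3–B6, B3–B7
The largest bag has 4 vertices, giving width 3; this decomposition certifies tw(G) ≤ 3. On the other hand G contains the 4-clique {3, 4, 7, 8}. A clique must lie in a single bag of any decomposition, so no decomposition can have width below 3. Therefore the treewidth is 3.

3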